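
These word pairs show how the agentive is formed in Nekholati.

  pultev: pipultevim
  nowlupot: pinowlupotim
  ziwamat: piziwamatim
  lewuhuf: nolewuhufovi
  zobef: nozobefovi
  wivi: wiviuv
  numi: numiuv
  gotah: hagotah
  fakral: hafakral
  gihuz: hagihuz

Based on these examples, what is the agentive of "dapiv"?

pultev and zobef both have last vowel 'e' yet inflect differently (pipultevim, nozobefovi), so the last vowel is not what conditions the rule; the final letter is.
"dapiv" ends in -v. The one such stem in the data (pultev → pipultevim) adds pi- … -im around the stem, so the same rule applies.
The other patterns: stems ending in -f add no- … -ovi around the stem; stems ending in -i add -uv; stems ending in -h, -l or -z add the prefix ha-.
So dapiv → pidapivim.

pidapivim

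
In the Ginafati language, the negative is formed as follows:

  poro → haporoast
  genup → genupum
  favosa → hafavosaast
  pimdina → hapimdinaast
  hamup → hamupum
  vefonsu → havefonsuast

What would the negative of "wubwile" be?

hawubwileast

vefonsu and genup both have last vowel 'u' yet inflect differently (havefonsuast, genupum), so the last vowel is not what conditions the rule; whether the stem ends in a vowel or a consonant is.
"wubwile" ends in a vowel. The stems ending in a vowel (poro → haporoast, favosa → hafavosaast, vefonsu → havefonsuast) add ha- … -ast around the stem.
So wubwile → hawubwileast.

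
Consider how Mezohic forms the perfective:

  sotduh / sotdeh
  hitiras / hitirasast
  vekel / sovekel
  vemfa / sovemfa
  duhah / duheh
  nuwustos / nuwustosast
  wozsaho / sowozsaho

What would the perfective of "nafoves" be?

duhah and hitiras both have last vowel 'a' yet inflect differently (duheh, hitirasast), so the last vowel is not what conditions the rule; the final letter is.
"nafoves" ends in -s. The stems ending in -s (nuwustos → nuwustosast, hitiras → hitirasast) add -ast.
The other patterns: stems ending in -h change the last vowel to 'e'; stems ending in -a, -l or -o add the prefix so-.
So nafoves → nafovesast.

nafovesast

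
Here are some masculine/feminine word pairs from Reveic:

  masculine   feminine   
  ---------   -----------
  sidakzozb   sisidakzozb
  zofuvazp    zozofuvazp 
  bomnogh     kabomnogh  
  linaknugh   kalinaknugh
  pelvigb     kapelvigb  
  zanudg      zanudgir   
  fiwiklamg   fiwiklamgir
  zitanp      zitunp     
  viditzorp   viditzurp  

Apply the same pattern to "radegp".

sidakzozb and pelvigb both end in -b yet inflect differently (sisidakzozb, kapelvigb), so the final letter is not what conditions the rule; the second-to-last letter is.
"radegp" has second-to-last letter 'g'. The stems whose second-to-last letter is 'g' (bomnogh → kabomnogh, linaknugh → kalinaknugh, pelvigb → kapelvigb) add the prefix ka-.
The other patterns: stems whose second-to-last letter is 'z' repeat the first consonant+vowel as a prefix; stems whose second-to-last letter is 'd' or 'm' add -ir; stems whose second-to-last letter is 'n' or 'r' change the last vowel to 'u'.
So radegp → karadegp.

karadegp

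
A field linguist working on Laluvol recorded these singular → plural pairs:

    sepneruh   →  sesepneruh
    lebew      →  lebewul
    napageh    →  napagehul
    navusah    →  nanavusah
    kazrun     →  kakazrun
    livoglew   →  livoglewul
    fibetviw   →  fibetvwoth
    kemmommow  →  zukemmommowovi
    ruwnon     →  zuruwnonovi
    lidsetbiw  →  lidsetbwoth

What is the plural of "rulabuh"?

lebew and fibetviw both end in -w yet inflect differently (lebewul, fibetvwoth), so the final letter is not what conditions the rule; the last vowel is.
"rulabuh" has last vowel 'u'. The stems whose last vowel is 'u' (sepneruh → sesepneruh, kazrun → kakazrun) repeat the first consonant+vowel as a prefix.
The other patterns: stems whose last vowel is 'e' add -ul; stems whose last vowel is 'i' delete the last vowel and add -oth; stems whose last vowel is 'o' add zu- … -ovi around the stem.
So rulabuh → rurulabuh.

rurulabuh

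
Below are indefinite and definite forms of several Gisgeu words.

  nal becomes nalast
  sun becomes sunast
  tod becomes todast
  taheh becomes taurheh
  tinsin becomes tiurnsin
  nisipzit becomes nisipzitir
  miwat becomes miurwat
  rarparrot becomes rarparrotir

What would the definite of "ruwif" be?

ruurwif

"ruwif" has 2 vowels. The stems with 2 vowels (taheh → taurheh, tinsin → tiurnsin, miwat → miurwat) insert -ur- after the first vowel.
So ruwif → ruurwif.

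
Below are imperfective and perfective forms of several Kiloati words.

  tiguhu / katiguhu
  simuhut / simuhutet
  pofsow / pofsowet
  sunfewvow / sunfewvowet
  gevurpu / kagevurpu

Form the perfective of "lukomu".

kalukomu

"lukomu" ends in a vowel. The stems ending in a vowel (tiguhu → katiguhu, gevurpu → kagevurpu) add the prefix ka-.
So lukomu → kalukomu.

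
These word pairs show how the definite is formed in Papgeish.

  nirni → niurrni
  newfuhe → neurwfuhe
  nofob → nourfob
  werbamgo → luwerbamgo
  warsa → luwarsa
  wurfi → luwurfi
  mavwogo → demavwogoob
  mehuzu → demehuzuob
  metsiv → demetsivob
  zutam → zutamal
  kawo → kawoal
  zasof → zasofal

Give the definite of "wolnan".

"wolnan" begins with w-. The stems beginning with w- (werbamgo → luwerbamgo, warsa → luwarsa, wurfi → luwurfi) add the prefix lu-.
So wolnan → luwolnan.

luwolnan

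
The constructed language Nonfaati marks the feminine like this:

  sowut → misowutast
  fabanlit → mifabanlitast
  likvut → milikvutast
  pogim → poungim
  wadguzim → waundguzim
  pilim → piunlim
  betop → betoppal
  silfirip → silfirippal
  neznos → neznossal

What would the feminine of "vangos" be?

vangossal

fabanlit and pogim both have last vowel 'i' yet inflect differently (mifabanlitast, poungim), so the last vowel is not what conditions the rule; the final letter is.
"vangos" ends in -s. The one such stem in the data (neznos → neznossal) doubles the final consonant and adds -al (as do betop, silfirip), so the same rule applies.
So vangos → vangossal.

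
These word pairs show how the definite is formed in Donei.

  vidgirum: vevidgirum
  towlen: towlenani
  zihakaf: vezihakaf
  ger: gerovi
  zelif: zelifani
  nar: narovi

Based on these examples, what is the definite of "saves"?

zelif and zihakaf both end in -f yet inflect differently (zelifani, vezihakaf), so the final letter is not what conditions the rule; the number of vowels is.
"saves" has 2 vowels. The stems with 2 vowels (zelif → zelifani, towlen → towlenani) add -ani.
So saves → savesani.

savesani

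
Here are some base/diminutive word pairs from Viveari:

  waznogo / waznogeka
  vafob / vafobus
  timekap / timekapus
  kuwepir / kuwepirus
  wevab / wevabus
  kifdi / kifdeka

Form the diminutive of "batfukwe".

batfukweka

vafob and waznogo both have last vowel 'o' yet inflect differently (vafobus, waznogeka), so the last vowel is not what conditions the rule; whether the stem ends in a vowel or a consonant is.
"batfukwe" ends in a vowel. The stems ending in a vowel (waznogo → waznogeka, kifdi → kifdeka) drop the final letter and add -eka.
So batfukwe → batfukweka.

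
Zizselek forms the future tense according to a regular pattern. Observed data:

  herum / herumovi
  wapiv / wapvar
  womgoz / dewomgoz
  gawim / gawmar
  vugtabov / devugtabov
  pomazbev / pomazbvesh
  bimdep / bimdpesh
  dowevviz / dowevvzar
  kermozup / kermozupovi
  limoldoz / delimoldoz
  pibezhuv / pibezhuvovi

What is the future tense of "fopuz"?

gawim and herum both end in -m yet inflect differently (gawmar, herumovi), so the final letter is not what conditions the rule; the last vowel is.
"fopuz" has last vowel 'u'. The stems whose last vowel is 'u' (herum → herumovi, kermozup → kermozupovi, pibezhuv → pibezhuvovi) add -ovi.
So fopuz → fopuzovi.

fopuzovi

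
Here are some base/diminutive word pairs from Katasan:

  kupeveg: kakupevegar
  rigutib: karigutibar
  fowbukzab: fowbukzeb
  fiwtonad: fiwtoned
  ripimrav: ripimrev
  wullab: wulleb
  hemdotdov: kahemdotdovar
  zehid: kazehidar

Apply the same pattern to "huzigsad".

ripimrav and hemdotdov both end in -v yet inflect differently (ripimrev, kahemdotdovar), so the final letter is not what conditions the rule; the last vowel is.
"huzigsad" has last vowel 'a'. The stems whose last vowel is 'a' (ripimrav → ripimrev, wullab → wulleb, fiwtonad → fiwtoned) change the last vowel to 'e'.
The other pattern: stems whose last vowel is 'e', 'i' or 'o' add ka- … -ar around the stem.
So huzigsad → huzigsed.

huzigsed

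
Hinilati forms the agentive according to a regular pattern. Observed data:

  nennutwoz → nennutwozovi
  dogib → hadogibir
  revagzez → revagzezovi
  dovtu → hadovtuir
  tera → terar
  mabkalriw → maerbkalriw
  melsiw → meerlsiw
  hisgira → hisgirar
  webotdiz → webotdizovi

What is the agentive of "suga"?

sugar

melsiw and webotdiz both have last vowel 'i' yet inflect differently (meerlsiw, webotdizovi), so the last vowel is not what conditions the rule; the final letter is.
"suga" ends in -a. The stems ending in -a (hisgira → hisgirar, tera → terar) drop the final letter and add -ar.
So suga → sugar.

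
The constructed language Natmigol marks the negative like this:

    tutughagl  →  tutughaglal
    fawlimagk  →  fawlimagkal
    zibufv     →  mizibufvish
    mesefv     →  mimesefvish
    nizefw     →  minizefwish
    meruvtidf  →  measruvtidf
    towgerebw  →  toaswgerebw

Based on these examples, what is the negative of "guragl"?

"guragl" has second-to-last letter 'g'. The stems whose second-to-last letter is 'g' (tutughagl → tutughaglal, fawlimagk → fawlimagkal) add -al.
The other patterns: stems whose second-to-last letter is 'f' add mi- … -ish around the stem; stems whose second-to-last letter is 'b' or 'd' insert -as- after the first vowel.
So guragl → guraglal.

guraglal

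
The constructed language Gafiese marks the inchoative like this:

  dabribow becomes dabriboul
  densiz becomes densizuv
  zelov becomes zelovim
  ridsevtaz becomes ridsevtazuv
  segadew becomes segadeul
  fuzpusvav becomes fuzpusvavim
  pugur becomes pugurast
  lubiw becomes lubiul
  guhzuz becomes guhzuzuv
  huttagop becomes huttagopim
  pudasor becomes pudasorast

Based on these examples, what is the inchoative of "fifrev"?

fifrevim

densiz and lubiw both have last vowel 'i' yet inflect differently (densizuv, lubiul), so the last vowel is not what conditions the rule; the final letter is.
"fifrev" ends in -v. The stems ending in -v (fuzpusvav → fuzpusvavim, zelov → zelovim) add -im.
The other patterns: stems ending in -z add -uv; stems ending in -w drop the final letter and add -ul; stems ending in -r add -ast.
So fifrev → fifrevim.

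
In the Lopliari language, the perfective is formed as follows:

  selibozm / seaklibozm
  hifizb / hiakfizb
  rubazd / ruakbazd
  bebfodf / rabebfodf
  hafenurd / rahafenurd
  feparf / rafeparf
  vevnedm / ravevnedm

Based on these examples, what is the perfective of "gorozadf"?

ragorozadf

rubazd and hafenurd both end in -d yet inflect differently (ruakbazd, rahafenurd), so the final letter is not what conditions the rule; the second-to-last letter is.
"gorozadf" has second-to-last letter 'd'. The stems whose second-to-last letter is 'd' (bebfodf → rabebfodf, vevnedm → ravevnedm) add the prefix ra-.
So gorozadf → ragorozadf.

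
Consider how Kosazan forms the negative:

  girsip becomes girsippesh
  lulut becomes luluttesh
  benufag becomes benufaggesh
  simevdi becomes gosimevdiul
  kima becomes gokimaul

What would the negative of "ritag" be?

girsip and simevdi both have last vowel 'i' yet inflect differently (girsippesh, gosimevdiul), so the last vowel is not what conditions the rule; whether the stem ends in a vowel or a consonant is.
"ritag" ends in a consonant. The stems ending in a consonant (girsip → girsippesh, lulut → luluttesh, benufag → benufaggesh) double the final consonant and add -esh.
So ritag → ritaggesh.

ritaggesh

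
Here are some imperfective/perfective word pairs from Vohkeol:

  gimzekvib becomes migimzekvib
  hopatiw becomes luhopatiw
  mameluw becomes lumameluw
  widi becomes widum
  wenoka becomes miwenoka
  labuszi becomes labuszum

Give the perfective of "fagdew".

widi and hopatiw both have last vowel 'i' yet inflect differently (widum, luhopatiw), so the last vowel is not what conditions the rule; the final letter is.
"fagdew" ends in -w. The stems ending in -w (hopatiw → luhopatiw, mameluw → lumameluw) add the prefix lu-.
The other patterns: stems ending in -i drop the final letter and add -um; stems ending in -a or -b add the prefix mi-.
So fagdew → lufagdew.

lufagdew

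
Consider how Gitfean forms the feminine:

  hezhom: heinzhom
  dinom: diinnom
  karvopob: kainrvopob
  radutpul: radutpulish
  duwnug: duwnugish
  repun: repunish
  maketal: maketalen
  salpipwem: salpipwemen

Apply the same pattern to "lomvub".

radutpul and maketal both end in -l yet inflect differently (radutpulish, maketalen), so the final letter is not what conditions the rule; the last vowel is.
"lomvub" has last vowel 'u'. The stems whose last vowel is 'u' (radutpul → radutpulish, duwnug → duwnugish, repun → repunish) add -ish.
The other patterns: stems whose last vowel is 'o' insert -in- after the first vowel; stems whose last vowel is 'a' or 'e' add -en.
So lomvub → lomvubish.

lomvubish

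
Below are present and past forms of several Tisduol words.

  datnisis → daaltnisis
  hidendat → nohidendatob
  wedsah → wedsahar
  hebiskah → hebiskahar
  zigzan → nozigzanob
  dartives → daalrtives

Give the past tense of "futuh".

wedsah and zigzan both have last vowel 'a' yet inflect differently (wedsahar, nozigzanob), so the last vowel is not what conditions the rule; the final letter is.
"futuh" ends in -h. The stems ending in -h (wedsah → wedsahar, hebiskah → hebiskahar) add -ar.
The other patterns: stems ending in -s insert -al- after the first vowel; stems ending in -n or -t add no- … -ob around the stem.
So futuh → futuhar.

futuhar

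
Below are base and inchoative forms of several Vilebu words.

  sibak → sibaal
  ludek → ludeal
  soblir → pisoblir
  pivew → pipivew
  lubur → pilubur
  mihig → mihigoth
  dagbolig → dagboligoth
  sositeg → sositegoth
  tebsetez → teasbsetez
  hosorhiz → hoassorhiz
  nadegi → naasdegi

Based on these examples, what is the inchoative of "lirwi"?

"lirwi" ends in -i. The one such stem in the data (nadegi → naasdegi) inserts -as- after the first vowel (as do tebsetez, hosorhiz), so the same rule applies.
The other patterns: stems ending in -k drop the final letter and add -al; stems ending in -r or -w add the prefix pi-; stems ending in -g add -oth.
So lirwi → liasrwi.

liasrwi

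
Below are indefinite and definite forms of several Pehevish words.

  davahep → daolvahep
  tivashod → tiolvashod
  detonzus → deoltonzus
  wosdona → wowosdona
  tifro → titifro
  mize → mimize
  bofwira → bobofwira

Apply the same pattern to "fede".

fefede

tivashod and tifro both have last vowel 'o' yet inflect differently (tiolvashod, titifro), so the last vowel is not what conditions the rule; whether the stem ends in a vowel or a consonant is.
"fede" ends in a vowel. The stems ending in a vowel (wosdona → wowosdona, tifro → titifro, mize → mimize) repeat the first consonant+vowel as a prefix.
The other pattern: stems ending in a consonant insert -ol- after the first vowel.
So fede → fefede.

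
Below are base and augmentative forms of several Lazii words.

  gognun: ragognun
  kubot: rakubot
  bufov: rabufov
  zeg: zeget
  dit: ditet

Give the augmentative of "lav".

lavet

"lav" has 1 vowel. The stems with 1 vowel (zeg → zeget, dit → ditet) add -et.
So lav → lavet.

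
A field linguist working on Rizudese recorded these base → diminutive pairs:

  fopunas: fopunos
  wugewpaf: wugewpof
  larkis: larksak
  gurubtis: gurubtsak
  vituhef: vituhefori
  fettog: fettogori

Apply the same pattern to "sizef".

"sizef" has last vowel 'e'. The one such stem in the data (vituhef → vituhefori) adds -ori, so the same rule applies.
So sizef → sizefori.

sizefori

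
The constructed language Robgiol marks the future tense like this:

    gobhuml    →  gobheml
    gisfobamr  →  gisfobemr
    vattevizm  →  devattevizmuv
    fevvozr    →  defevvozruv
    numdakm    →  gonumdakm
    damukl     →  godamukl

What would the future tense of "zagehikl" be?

gobhuml and damukl both end in -l yet inflect differently (gobheml, godamukl), so the final letter is not what conditions the rule; the second-to-last letter is.
"zagehikl" has second-to-last letter 'k'. The stems whose second-to-last letter is 'k' (damukl → godamukl, numdakm → gonumdakm) add the prefix go-.
The other patterns: stems whose second-to-last letter is 'm' change the last vowel to 'e'; stems whose second-to-last letter is 'z' add de- … -uv around the stem.
So zagehikl → gozagehikl.

gozagehikl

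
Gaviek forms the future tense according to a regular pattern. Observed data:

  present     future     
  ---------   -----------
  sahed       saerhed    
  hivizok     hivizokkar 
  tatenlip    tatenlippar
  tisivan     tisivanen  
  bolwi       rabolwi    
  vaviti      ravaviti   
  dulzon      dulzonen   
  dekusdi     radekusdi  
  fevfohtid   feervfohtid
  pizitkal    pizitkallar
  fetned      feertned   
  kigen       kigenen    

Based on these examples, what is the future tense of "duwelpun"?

duwelpunen

"duwelpun" ends in -n. The stems ending in -n (dulzon → dulzonen, kigen → kigenen, tisivan → tisivanen) add -en.
The other patterns: stems ending in -d insert -er- after the first vowel; stems ending in -i add the prefix ra-; stems ending in -k, -l or -p double the final consonant and add -ar.
So duwelpun → duwelpunen.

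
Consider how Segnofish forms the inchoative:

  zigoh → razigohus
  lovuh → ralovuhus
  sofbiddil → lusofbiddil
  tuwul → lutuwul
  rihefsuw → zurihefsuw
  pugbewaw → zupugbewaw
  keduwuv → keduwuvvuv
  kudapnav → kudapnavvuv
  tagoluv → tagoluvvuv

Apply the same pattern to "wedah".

rawedahus

lovuh and tuwul both have last vowel 'u' yet inflect differently (ralovuhus, lutuwul), so the last vowel is not what conditions the rule; the final letter is.
"wedah" ends in -h. The stems ending in -h (zigoh → razigohus, lovuh → ralovuhus) add ra- … -us around the stem.
The other patterns: stems ending in -l add the prefix lu-; stems ending in -w add the prefix zu-; stems ending in -v double the final consonant and add -uv.
So wedah → rawedahus.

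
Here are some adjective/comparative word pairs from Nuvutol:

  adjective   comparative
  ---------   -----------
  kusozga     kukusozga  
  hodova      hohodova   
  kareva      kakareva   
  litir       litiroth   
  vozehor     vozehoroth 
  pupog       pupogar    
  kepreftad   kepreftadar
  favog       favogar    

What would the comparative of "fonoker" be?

fonokeroth

"fonoker" ends in -r. The stems ending in -r (litir → litiroth, vozehor → vozehoroth) add -oth.
So fonoker → fonokeroth.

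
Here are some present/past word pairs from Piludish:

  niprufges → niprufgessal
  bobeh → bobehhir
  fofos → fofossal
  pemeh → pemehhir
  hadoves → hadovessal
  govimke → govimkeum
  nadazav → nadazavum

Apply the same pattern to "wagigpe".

hadoves and pemeh both have last vowel 'e' yet inflect differently (hadovessal, pemehhir), so the last vowel is not what conditions the rule; the final letter is.
"wagigpe" ends in -e. The one such stem in the data (govimke → govimkeum) adds -um, so the same rule applies.
So wagigpe → wagigpeum.

wagigpeum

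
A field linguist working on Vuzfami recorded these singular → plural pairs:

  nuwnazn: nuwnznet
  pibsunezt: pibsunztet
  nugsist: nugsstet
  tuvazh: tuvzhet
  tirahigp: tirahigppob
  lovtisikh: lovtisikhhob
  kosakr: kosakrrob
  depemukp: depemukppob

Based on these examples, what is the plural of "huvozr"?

"huvozr" has second-to-last letter 'z'. The stems whose second-to-last letter is 'z' (nuwnazn → nuwnznet, pibsunezt → pibsunztet, tuvazh → tuvzhet) delete the last vowel and add -et.
So huvozr → huvzret.

huvzret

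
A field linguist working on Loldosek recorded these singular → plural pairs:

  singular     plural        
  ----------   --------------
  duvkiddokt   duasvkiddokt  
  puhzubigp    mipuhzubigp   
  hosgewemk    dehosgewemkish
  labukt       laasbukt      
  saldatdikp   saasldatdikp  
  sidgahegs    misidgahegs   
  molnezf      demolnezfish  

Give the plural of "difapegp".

midifapegp

"difapegp" has second-to-last letter 'g'. The stems whose second-to-last letter is 'g' (puhzubigp → mipuhzubigp, sidgahegs → misidgahegs) add the prefix mi-.
So difapegp → midifapegp.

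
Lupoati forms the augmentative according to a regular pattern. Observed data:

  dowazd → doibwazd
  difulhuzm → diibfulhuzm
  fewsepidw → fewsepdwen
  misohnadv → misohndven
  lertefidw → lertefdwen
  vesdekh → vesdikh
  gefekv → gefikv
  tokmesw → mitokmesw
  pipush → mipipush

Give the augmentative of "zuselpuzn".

misohnadv and gefekv both end in -v yet inflect differently (misohndven, gefikv), so the final letter is not what conditions the rule; the second-to-last letter is.
"zuselpuzn" has second-to-last letter 'z'. The stems whose second-to-last letter is 'z' (dowazd → doibwazd, difulhuzm → diibfulhuzm) insert -ib- after the first vowel.
So zuselpuzn → zuibselpuzn.

zuibselpuzn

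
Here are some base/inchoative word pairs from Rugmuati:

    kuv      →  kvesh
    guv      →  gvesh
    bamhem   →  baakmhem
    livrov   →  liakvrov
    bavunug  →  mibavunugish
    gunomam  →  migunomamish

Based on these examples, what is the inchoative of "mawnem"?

maakwnem

kuv and livrov both end in -v yet inflect differently (kvesh, liakvrov), so the final letter is not what conditions the rule; the number of vowels is.
"mawnem" has 2 vowels. The stems with 2 vowels (bamhem → baakmhem, livrov → liakvrov) insert -ak- after the first vowel.
So mawnem → maakwnem.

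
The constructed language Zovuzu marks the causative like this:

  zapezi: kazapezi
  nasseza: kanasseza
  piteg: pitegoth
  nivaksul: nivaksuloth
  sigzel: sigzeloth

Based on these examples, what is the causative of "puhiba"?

kapuhiba

"puhiba" ends in a vowel. The stems ending in a vowel (zapezi → kazapezi, nasseza → kanasseza) add the prefix ka-.
The other pattern: stems ending in a consonant add -oth.
So puhiba → kapuhiba.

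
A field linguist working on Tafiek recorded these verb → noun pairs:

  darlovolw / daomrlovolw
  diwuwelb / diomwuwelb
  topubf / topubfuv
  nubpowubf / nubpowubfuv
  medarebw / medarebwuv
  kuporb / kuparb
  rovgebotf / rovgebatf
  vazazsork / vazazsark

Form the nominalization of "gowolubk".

gowolubkuv

"gowolubk" has second-to-last letter 'b'. The stems whose second-to-last letter is 'b' (topubf → topubfuv, nubpowubf → nubpowubfuv, medarebw → medarebwuv) add -uv.
The other patterns: stems whose second-to-last letter is 'l' insert -om- after the first vowel; stems whose second-to-last letter is 'r' or 't' change the last vowel to 'a'.
So gowolubk → gowolubkuv.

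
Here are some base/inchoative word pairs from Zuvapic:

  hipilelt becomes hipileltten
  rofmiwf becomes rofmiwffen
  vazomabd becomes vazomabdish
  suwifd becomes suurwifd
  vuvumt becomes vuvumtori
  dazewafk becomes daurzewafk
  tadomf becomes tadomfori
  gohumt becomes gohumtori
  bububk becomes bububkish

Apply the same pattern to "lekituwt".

lekituwtten

vazomabd and suwifd both end in -d yet inflect differently (vazomabdish, suurwifd), so the final letter is not what conditions the rule; the second-to-last letter is.
"lekituwt" has second-to-last letter 'w'. The one such stem in the data (rofmiwf → rofmiwffen) doubles the final consonant and adds -en (as does hipilelt), so the same rule applies.
So lekituwt → lekituwtten.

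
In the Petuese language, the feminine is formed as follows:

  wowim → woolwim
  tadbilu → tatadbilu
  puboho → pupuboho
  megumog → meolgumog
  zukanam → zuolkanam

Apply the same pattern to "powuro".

puboho and megumog both have last vowel 'o' yet inflect differently (pupuboho, meolgumog), so the last vowel is not what conditions the rule; whether the stem ends in a vowel or a consonant is.
"powuro" ends in a vowel. The stems ending in a vowel (tadbilu → tatadbilu, puboho → pupuboho) repeat the first consonant+vowel as a prefix.
So powuro → popowuro.

popowuro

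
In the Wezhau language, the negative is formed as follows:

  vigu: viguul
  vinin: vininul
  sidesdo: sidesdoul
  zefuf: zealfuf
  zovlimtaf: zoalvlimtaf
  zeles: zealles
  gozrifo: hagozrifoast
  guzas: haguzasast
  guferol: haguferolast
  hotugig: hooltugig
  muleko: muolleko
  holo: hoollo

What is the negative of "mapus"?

maolpus

sidesdo and gozrifo both end in -o yet inflect differently (sidesdoul, hagozrifoast), so the final letter is not what conditions the rule; the first letter is.
"mapus" begins with m-. The one such stem in the data (muleko → muolleko) inserts -ol- after the first vowel (as do hotugig, holo), so the same rule applies.
The other patterns: stems beginning with s- or v- add -ul; stems beginning with z- insert -al- after the first vowel; stems beginning with g- add ha- … -ast around the stem.
So mapus → maolpus.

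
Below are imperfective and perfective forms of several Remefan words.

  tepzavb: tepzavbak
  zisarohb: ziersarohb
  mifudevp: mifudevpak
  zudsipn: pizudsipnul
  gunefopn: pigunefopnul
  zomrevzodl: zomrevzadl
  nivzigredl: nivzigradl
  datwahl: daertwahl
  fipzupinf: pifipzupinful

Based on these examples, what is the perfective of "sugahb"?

"sugahb" has second-to-last letter 'h'. The stems whose second-to-last letter is 'h' (zisarohb → ziersarohb, datwahl → daertwahl) insert -er- after the first vowel.
So sugahb → suergahb.

suergahb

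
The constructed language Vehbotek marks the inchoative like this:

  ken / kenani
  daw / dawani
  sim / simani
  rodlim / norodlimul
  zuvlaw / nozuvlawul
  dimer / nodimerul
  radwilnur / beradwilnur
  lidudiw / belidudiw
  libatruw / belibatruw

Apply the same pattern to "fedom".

sim and rodlim both end in -m yet inflect differently (simani, norodlimul), so the final letter is not what conditions the rule; the number of vowels is.
"fedom" has 2 vowels. The stems with 2 vowels (rodlim → norodlimul, zuvlaw → nozuvlawul, dimer → nodimerul) add no- … -ul around the stem.
So fedom → nofedomul.

nofedomul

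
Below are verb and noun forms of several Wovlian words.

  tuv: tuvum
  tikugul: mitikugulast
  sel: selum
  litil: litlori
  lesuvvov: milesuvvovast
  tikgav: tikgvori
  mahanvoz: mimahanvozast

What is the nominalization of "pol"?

sel and litil both end in -l yet inflect differently (selum, litlori), so the final letter is not what conditions the rule; the number of vowels is.
"pol" has 1 vowel. The stems with 1 vowel (tuv → tuvum, sel → selum) add -um.
So pol → polum.

polum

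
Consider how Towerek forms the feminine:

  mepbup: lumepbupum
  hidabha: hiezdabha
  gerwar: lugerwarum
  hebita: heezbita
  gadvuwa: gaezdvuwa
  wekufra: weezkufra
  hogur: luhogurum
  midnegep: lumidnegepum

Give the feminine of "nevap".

gadvuwa and gerwar both have last vowel 'a' yet inflect differently (gaezdvuwa, lugerwarum), so the last vowel is not what conditions the rule; the final letter is.
"nevap" ends in -p. The stems ending in -p (mepbup → lumepbupum, midnegep → lumidnegepum) add lu- … -um around the stem.
The other pattern: stems ending in -a insert -ez- after the first vowel.
So nevap → lunevapum.

lunevapum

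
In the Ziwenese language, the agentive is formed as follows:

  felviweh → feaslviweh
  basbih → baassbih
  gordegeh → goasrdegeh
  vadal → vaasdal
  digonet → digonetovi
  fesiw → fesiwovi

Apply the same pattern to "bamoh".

baasmoh

felviweh and digonet both have last vowel 'e' yet inflect differently (feaslviweh, digonetovi), so the last vowel is not what conditions the rule; the final letter is.
"bamoh" ends in -h. The stems ending in -h (felviweh → feaslviweh, basbih → baassbih, gordegeh → goasrdegeh) insert -as- after the first vowel.
The other pattern: stems ending in -t or -w add -ovi.
So bamoh → baasmoh.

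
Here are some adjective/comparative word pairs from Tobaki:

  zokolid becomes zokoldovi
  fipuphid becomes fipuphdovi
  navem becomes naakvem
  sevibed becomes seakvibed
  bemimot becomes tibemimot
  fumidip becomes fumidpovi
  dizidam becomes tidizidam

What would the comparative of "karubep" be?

kaakrubep

"karubep" has last vowel 'e'. The stems whose last vowel is 'e' (navem → naakvem, sevibed → seakvibed) insert -ak- after the first vowel.
The other patterns: stems whose last vowel is 'i' delete the last vowel and add -ovi; stems whose last vowel is 'a' or 'o' add the prefix ti-.
So karubep → kaakrubep.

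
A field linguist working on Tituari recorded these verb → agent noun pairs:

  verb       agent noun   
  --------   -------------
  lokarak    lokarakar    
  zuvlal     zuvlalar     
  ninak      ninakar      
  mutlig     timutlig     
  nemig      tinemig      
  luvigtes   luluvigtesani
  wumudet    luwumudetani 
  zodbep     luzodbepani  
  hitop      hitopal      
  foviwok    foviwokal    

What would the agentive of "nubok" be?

zodbep and hitop both end in -p yet inflect differently (luzodbepani, hitopal), so the final letter is not what conditions the rule; the last vowel is.
"nubok" has last vowel 'o'. The stems whose last vowel is 'o' (hitop → hitopal, foviwok → foviwokal) add -al.
The other patterns: stems whose last vowel is 'a' add -ar; stems whose last vowel is 'i' add the prefix ti-; stems whose last vowel is 'e' add lu- … -ani around the stem.
So nubok → nubokal.

nubokal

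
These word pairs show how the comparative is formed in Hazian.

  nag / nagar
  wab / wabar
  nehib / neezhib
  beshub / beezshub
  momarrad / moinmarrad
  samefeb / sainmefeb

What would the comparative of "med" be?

medar

"med" has 1 vowel. The stems with 1 vowel (nag → nagar, wab → wabar) add -ar.
So med → medar.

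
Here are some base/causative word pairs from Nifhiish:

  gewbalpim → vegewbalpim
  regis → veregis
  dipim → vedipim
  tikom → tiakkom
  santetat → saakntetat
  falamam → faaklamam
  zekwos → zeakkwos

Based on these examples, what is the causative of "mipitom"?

miakpitom

gewbalpim and tikom both end in -m yet inflect differently (vegewbalpim, tiakkom), so the final letter is not what conditions the rule; the last vowel is.
"mipitom" has last vowel 'o'. The stems whose last vowel is 'o' (tikom → tiakkom, zekwos → zeakkwos) insert -ak- after the first vowel.
So mipitom → miakpitom.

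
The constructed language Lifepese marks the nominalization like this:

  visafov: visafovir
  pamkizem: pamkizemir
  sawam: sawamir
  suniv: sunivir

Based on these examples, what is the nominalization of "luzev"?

luzevir

Every pair shown (visafov → visafovir, pamkizem → pamkizemir, sawam → sawamir, …) follows the same rule: add -ir.
So luzev → luzevir.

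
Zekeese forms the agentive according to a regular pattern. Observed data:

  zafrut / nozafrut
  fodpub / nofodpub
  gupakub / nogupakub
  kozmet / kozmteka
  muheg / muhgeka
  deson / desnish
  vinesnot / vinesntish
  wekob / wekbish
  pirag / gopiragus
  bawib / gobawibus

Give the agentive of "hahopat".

zafrut and kozmet both end in -t yet inflect differently (nozafrut, kozmteka), so the final letter is not what conditions the rule; the last vowel is.
"hahopat" has last vowel 'a'. The one such stem in the data (pirag → gopiragus) adds go- … -us around the stem, so the same rule applies.
So hahopat → gohahopatus.

gohahopatus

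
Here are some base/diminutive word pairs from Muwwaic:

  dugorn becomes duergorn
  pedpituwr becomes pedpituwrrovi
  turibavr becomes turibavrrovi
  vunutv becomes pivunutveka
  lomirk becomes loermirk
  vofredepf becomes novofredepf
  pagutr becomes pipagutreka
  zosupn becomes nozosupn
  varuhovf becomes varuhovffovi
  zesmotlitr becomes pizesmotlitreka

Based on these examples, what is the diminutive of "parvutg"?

dugorn and zosupn both end in -n yet inflect differently (duergorn, nozosupn), so the final letter is not what conditions the rule; the second-to-last letter is.
"parvutg" has second-to-last letter 't'. The stems whose second-to-last letter is 't' (zesmotlitr → pizesmotlitreka, vunutv → pivunutveka, pagutr → pipagutreka) add pi- … -eka around the stem.
The other patterns: stems whose second-to-last letter is 'r' insert -er- after the first vowel; stems whose second-to-last letter is 'p' add the prefix no-; stems whose second-to-last letter is 'v' or 'w' double the final consonant and add -ovi.
So parvutg → piparvutgeka.

piparvutgeka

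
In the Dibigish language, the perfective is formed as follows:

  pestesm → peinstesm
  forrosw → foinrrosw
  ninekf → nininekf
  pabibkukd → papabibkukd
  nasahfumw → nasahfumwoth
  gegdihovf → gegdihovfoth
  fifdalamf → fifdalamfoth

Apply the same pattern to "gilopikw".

gigilopikw

forrosw and nasahfumw both end in -w yet inflect differently (foinrrosw, nasahfumwoth), so the final letter is not what conditions the rule; the second-to-last letter is.
"gilopikw" has second-to-last letter 'k'. The stems whose second-to-last letter is 'k' (ninekf → nininekf, pabibkukd → papabibkukd) repeat the first consonant+vowel as a prefix.
So gilopikw → gigilopikw.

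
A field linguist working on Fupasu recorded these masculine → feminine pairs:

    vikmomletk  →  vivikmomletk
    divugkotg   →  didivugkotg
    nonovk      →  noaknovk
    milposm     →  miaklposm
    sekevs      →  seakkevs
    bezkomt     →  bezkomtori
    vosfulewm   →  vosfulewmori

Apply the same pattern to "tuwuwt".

tuwuwtori

vikmomletk and nonovk both end in -k yet inflect differently (vivikmomletk, noaknovk), so the final letter is not what conditions the rule; the second-to-last letter is.
"tuwuwt" has second-to-last letter 'w'. The one such stem in the data (vosfulewm → vosfulewmori) adds -ori, so the same rule applies.
So tuwuwt → tuwuwtori.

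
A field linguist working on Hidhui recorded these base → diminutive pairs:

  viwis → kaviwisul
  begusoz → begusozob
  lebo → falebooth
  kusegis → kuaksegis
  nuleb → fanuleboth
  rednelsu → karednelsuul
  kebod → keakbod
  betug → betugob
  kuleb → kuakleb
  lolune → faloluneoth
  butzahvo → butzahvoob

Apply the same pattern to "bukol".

butzahvo and lebo both end in -o yet inflect differently (butzahvoob, falebooth), so the final letter is not what conditions the rule; the first letter is.
"bukol" begins with b-. The stems beginning with b- (betug → betugob, butzahvo → butzahvoob, begusoz → begusozob) add -ob.
So bukol → bukolob.

bukolob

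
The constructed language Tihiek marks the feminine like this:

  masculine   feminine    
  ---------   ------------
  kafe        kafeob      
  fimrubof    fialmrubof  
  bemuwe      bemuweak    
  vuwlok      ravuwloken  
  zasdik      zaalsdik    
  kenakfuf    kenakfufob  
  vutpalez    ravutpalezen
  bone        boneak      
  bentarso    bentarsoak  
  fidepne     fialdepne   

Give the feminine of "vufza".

kafe and bone both end in -e yet inflect differently (kafeob, boneak), so the final letter is not what conditions the rule; the first letter is.
"vufza" begins with v-. The stems beginning with v- (vuwlok → ravuwloken, vutpalez → ravutpalezen) add ra- … -en around the stem.
The other patterns: stems beginning with k- add -ob; stems beginning with b- add -ak; stems beginning with f- or z- insert -al- after the first vowel.
So vufza → ravufzaen.

ravufzaen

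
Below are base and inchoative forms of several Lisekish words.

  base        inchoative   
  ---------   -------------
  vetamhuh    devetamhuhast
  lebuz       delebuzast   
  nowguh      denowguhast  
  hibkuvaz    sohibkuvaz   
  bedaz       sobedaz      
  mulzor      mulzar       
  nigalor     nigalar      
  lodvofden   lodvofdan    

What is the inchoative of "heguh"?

deheguhast

"heguh" has last vowel 'u'. The stems whose last vowel is 'u' (vetamhuh → devetamhuhast, lebuz → delebuzast, nowguh → denowguhast) add de- … -ast around the stem.
The other patterns: stems whose last vowel is 'a' add the prefix so-; stems whose last vowel is 'e' or 'o' change the last vowel to 'a'.
So heguh → deheguhast.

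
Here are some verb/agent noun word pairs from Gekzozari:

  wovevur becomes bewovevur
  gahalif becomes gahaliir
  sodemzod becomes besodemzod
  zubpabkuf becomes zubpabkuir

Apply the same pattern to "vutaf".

vutair

zubpabkuf and wovevur both have last vowel 'u' yet inflect differently (zubpabkuir, bewovevur), so the last vowel is not what conditions the rule; the final letter is.
"vutaf" ends in -f. The stems ending in -f (gahalif → gahaliir, zubpabkuf → zubpabkuir) drop the final letter and add -ir.
The other pattern: stems ending in -d or -r add the prefix be-.
So vutaf → vutair.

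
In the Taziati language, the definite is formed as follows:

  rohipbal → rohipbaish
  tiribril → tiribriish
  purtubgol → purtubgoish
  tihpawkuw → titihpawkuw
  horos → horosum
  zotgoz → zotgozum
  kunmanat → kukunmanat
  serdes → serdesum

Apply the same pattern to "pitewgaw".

kunmanat and rohipbal both have last vowel 'a' yet inflect differently (kukunmanat, rohipbaish), so the last vowel is not what conditions the rule; the final letter is.
"pitewgaw" ends in -w. The one such stem in the data (tihpawkuw → titihpawkuw) repeats the first consonant+vowel as a prefix (as does kunmanat), so the same rule applies.
So pitewgaw → pipitewgaw.

pipitewgaw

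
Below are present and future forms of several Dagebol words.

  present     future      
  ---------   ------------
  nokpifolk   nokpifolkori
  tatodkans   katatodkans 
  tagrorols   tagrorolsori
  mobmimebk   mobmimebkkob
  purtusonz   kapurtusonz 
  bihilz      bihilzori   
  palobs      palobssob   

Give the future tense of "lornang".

nokpifolk and mobmimebk both end in -k yet inflect differently (nokpifolkori, mobmimebkkob), so the final letter is not what conditions the rule; the second-to-last letter is.
"lornang" has second-to-last letter 'n'. The stems whose second-to-last letter is 'n' (purtusonz → kapurtusonz, tatodkans → katatodkans) add the prefix ka-.
So lornang → kalornang.

kalornang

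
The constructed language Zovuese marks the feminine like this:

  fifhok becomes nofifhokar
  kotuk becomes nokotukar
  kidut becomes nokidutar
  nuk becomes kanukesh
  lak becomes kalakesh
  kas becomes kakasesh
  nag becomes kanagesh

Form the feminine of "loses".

nolosesar

fifhok and nuk both end in -k yet inflect differently (nofifhokar, kanukesh), so the final letter is not what conditions the rule; the number of vowels is.
"loses" has 2 vowels. The stems with 2 vowels (fifhok → nofifhokar, kotuk → nokotukar, kidut → nokidutar) add no- … -ar around the stem.
The other pattern: stems with 1 vowel add ka- … -esh around the stem.
So loses → nolosesar.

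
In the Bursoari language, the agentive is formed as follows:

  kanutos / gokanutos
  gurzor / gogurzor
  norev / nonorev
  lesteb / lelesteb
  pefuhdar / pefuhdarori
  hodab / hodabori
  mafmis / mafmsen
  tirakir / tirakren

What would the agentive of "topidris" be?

gurzor and pefuhdar both end in -r yet inflect differently (gogurzor, pefuhdarori), so the final letter is not what conditions the rule; the last vowel is.
"topidris" has last vowel 'i'. The stems whose last vowel is 'i' (mafmis → mafmsen, tirakir → tirakren) delete the last vowel and add -en.
So topidris → topidrsen.

topidrsen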